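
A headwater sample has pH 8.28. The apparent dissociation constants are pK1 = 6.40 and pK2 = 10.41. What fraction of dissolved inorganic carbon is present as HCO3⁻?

α₁ = 1 / (1 + [H⁺]/K1 + K2/[H⁺]) = 1 / (1 + 10^-1.88 + 10^-2.13)
   = 1 / (1 + 0.013183 + 0.0074131) = 1/1.0206 = 0.9798

α₁ = 0.980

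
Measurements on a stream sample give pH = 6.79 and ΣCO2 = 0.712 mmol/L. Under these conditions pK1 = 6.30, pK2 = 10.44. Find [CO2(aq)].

[CO2*] = 0.174 mmol/L

α₀ = 1 / (1 + K1/[H⁺] + K1K2/[H⁺]²) = 1 / (1 + 10^+0.49 + 10^-3.16)
   = 1 / (1 + 3.0903 + 0.00069183) = 1/4.0910 = 0.2444
[CO2*] = α₀ × DIC = 0.2444 × 0.712 = 0.174 mmol/L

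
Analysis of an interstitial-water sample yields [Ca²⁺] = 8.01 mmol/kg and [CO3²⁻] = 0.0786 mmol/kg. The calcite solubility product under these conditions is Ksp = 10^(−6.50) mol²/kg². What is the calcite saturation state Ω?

Ksp = 10^(−6.50) = 3.162×10^-7
Ω = [Ca²⁺][CO3²⁻]/Ksp = (8.01×10^-3)(0.0786×10^-3) / 3.162×10^-7 = 1.99

Ω = 1.99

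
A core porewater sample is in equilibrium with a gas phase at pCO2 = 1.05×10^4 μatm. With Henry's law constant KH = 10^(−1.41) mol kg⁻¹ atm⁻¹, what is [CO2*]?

KH = 10^(−1.41) = 3.890×10^-2 mol kg⁻¹ atm⁻¹
[CO2*] = KH · pCO2 = 3.890×10^-2 × 1.05×10^4×10^-6 atm = 4.08×10^-4 mol/kg

[CO2*] = 408 μmol/kg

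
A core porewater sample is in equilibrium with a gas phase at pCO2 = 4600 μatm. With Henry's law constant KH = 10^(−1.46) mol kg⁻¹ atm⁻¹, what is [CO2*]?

[CO2*] = 159 μmol/kg

KH = 10^(−1.46) = 3.467×10^-2 mol kg⁻¹ atm⁻¹
[CO2*] = KH · pCO2 = 3.467×10^-2 × 4600×10^-6 atm = 1.59×10^-4 mol/kg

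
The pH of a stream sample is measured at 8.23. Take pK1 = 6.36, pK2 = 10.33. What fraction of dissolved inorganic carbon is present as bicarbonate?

α₁ = 1 / (1 + [H⁺]/K1 + K2/[H⁺]) = 1 / (1 + 10^-1.87 + 10^-2.10)
   = 1 / (1 + 0.013490 + 0.0079433) = 1/1.0214 = 0.9790

α₁ = 0.979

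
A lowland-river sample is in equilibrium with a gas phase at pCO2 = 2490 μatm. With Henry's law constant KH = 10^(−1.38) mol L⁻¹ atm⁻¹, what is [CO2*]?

[CO2*] = 104 μmol/L

KH = 10^(−1.38) = 4.169×10^-2 mol L⁻¹ atm⁻¹
[CO2*] = KH · pCO2 = 4.169×10^-2 × 2490×10^-6 atm = 1.04×10^-4 mol/L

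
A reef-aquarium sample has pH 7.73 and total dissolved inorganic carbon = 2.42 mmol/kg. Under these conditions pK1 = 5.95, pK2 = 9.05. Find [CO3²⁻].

α₂ = 1 / (1 + [H⁺]/K2 + [H⁺]²/(K1K2)) = 1 / (1 + 10^+1.32 + 10^-0.46)
   = 1 / (1 + 20.893 + 0.34674) = 1/22.240 = 0.04496
[CO3²⁻] = α₂ × DIC = 0.04496 × 2.42 = 0.109 mmol/kg

[CO3²⁻] = 0.109 mmol/kg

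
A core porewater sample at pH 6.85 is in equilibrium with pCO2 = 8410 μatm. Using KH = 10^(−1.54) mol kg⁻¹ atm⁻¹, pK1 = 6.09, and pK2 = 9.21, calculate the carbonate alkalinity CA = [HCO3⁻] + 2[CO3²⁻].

[CO2*] = KH · pCO2 = 10^(−1.54) × 8410×10^-6 = 2.425×10^-4 mol/kg
α₀ = 1/(1 + K1/[H⁺] + K1K2/[H⁺]²) = 1/(1 + 10^+0.76 + 10^-1.60) = 0.1475
DIC = [CO2*]/α₀ = 2.425×10^-4 / 0.1475 = 1.644 mmol/kg
CA = (α₁ + 2α₂)·DIC = (0.8488 + 2×0.003705) × 1.644 = 1.41 mmol/kg

CA = 1.41 mmol/kg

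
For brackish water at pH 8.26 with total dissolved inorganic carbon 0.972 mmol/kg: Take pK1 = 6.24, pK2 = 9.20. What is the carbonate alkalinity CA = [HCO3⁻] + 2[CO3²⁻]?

CA = 1.06 mmol/kg

CA = [HCO3⁻] + 2[CO3²⁻] = (α₁ + 2α₂)·DIC
At pH 8.26: [H⁺]/K1 = 10^-2.02 = 0.0095499, K2/[H⁺] = 10^-0.94 = 0.11482
α₁ = 1/(1 + 0.0095499 + 0.11482) = 1/1.1244 = 0.8894; α₂ = α₁·K2/[H⁺] = 0.1021
α₁ + 2α₂ = 1.0936
CA = 1.0936 × 0.972 = 1.06 mmol/kg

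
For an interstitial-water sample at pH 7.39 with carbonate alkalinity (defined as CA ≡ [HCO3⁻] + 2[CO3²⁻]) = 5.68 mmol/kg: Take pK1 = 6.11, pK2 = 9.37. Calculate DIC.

DIC = 5.91 mmol/kg

CA = [HCO3⁻] + 2[CO3²⁻] = (α₁ + 2α₂)·DIC
At pH 7.39: [H⁺]/K1 = 10^-1.28 = 0.052481, K2/[H⁺] = 10^-1.98 = 0.010471
α₁ = 1/(1 + 0.052481 + 0.010471) = 1/1.0630 = 0.9408; α₂ = α₁·K2/[H⁺] = 0.009851
α₁ + 2α₂ = 0.9605
DIC = CA / (α₁ + 2α₂) = 5.68 / 0.9605 = 5.91 mmol/kg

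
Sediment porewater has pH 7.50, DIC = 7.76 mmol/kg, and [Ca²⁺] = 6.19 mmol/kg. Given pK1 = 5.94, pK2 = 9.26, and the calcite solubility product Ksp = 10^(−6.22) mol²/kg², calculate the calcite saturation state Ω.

α₂ = 1 / (1 + [H⁺]/K2 + [H⁺]²/(K1K2)) = 1 / (1 + 10^+1.76 + 10^+0.20)
   = 1 / (1 + 57.544 + 1.5849) = 1/60.129 = 0.01663
[CO3²⁻] = α₂ × DIC = 0.01663 × 7.76 = 0.1291 mmol/kg
Ksp = 10^(−6.22) = 6.026×10^-7
Ω = [Ca²⁺][CO3²⁻]/Ksp = (6.19×10^-3)(1.291×10^-4) / 6.026×10^-7 = 1.33

Ω = 1.33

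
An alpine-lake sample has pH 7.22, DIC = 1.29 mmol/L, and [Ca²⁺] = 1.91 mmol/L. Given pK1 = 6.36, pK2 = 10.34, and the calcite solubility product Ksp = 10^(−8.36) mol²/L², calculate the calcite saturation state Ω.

Ω = 0.376

α₂ = 1 / (1 + [H⁺]/K2 + [H⁺]²/(K1K2)) = 1 / (1 + 10^+3.12 + 10^+2.26)
   = 1 / (1 + 1318.3 + 181.97) = 1/1501.2 = 0.0006661
[CO3²⁻] = α₂ × DIC = 0.0006661 × 1.29 = 0.0008593 mmol/L = 0.8593 μmol/L
Ksp = 10^(−8.36) = 4.365×10^-9
Ω = [Ca²⁺][CO3²⁻]/Ksp = (1.91×10^-3)(8.593×10^-7) / 4.365×10^-9 = 0.376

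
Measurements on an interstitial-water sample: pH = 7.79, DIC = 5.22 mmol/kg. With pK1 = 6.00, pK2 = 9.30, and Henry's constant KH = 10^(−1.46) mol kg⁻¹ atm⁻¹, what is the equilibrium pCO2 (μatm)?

α₀ = 1 / (1 + K1/[H⁺] + K1K2/[H⁺]²) = 1 / (1 + 10^+1.79 + 10^+0.28)
   = 1 / (1 + 61.660 + 1.9055) = 1/64.565 = 0.01549
[CO2*] = α₀ × DIC = 0.01549 × 5.22 = 0.08085 mmol/kg
pCO2 = [CO2*]/KH = 8.085×10^-5 / 3.467×10^-2 = 2330 μatm

pCO2 = 2330 μatm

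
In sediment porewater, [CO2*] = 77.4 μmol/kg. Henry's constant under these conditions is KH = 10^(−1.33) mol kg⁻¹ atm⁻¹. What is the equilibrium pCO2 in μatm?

pCO2 = 1650 μatm

KH = 10^(−1.33) = 4.677×10^-2 mol kg⁻¹ atm⁻¹
pCO2 = [CO2*]/KH = 77.4×10^-6 / 4.677×10^-2 = 1.65×10^-3 atm = 1650 μatm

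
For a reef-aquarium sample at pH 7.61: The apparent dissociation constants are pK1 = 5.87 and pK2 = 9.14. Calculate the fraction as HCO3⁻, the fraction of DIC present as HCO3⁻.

α₁ = 0.954

α₁ = 1 / (1 + [H⁺]/K1 + K2/[H⁺]) = 1 / (1 + 10^-1.74 + 10^-1.53)
   = 1 / (1 + 0.018197 + 0.029512) = 1/1.0477 = 0.9545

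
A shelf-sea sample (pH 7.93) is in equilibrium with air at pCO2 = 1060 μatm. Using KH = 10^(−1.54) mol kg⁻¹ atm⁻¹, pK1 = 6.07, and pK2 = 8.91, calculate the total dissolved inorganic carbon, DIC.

DIC = 2.48 mmol/kg

[CO2*] = KH · pCO2 = 10^(−1.54) × 1060×10^-6 = 3.057×10^-5 mol/kg
α₀ = 1/(1 + K1/[H⁺] + K1K2/[H⁺]²) = 1/(1 + 10^+1.86 + 10^+0.88) = 0.01234
DIC = [CO2*]/α₀ = 3.057×10^-5 / 0.01234 = 2.48 mmol/kg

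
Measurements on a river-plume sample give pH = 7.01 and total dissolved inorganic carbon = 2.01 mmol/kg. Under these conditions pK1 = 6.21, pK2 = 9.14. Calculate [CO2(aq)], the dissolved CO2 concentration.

α₀ = 1 / (1 + K1/[H⁺] + K1K2/[H⁺]²) = 1 / (1 + 10^+0.80 + 10^-1.33)
   = 1 / (1 + 6.3096 + 0.046774) = 1/7.3563 = 0.1359
[CO2*] = α₀ × DIC = 0.1359 × 2.01 = 0.273 mmol/kg

[CO2*] = 0.273 mmol/kg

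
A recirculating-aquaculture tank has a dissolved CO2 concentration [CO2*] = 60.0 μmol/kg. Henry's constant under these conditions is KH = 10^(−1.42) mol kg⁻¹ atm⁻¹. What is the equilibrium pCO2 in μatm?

pCO2 = 1580 μatm

KH = 10^(−1.42) = 3.802×10^-2 mol kg⁻¹ atm⁻¹
pCO2 = [CO2*]/KH = 60.0×10^-6 / 3.802×10^-2 = 1.58×10^-3 atm = 1580 μatm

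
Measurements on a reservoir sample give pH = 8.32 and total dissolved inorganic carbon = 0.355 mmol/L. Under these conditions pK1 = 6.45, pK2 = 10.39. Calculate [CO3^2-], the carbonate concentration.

[CO3²⁻] = 2.96 μmol/L

α₂ = 1 / (1 + [H⁺]/K2 + [H⁺]²/(K1K2)) = 1 / (1 + 10^+2.07 + 10^+0.20)
   = 1 / (1 + 117.49 + 1.5849) = 1/120.07 = 0.008328
[CO3²⁻] = α₂ × DIC = 0.008328 × 0.355 = 0.00296 mmol/L = 2.96 μmol/L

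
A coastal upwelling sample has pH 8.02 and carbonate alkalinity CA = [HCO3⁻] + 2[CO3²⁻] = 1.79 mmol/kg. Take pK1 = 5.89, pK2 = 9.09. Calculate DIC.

DIC = 1.67 mmol/kg

CA = [HCO3⁻] + 2[CO3²⁻] = (α₁ + 2α₂)·DIC
At pH 8.02: [H⁺]/K1 = 10^-2.13 = 0.0074131, K2/[H⁺] = 10^-1.07 = 0.085114
α₁ = 1/(1 + 0.0074131 + 0.085114) = 1/1.0925 = 0.9153; α₂ = α₁·K2/[H⁺] = 0.07791
α₁ + 2α₂ = 1.0711
DIC = CA / (α₁ + 2α₂) = 1.79 / 1.0711 = 1.67 mmol/kg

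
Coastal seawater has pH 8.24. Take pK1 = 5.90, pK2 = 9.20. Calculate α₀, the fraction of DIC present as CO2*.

α₀ = 1 / (1 + K1/[H⁺] + K1K2/[H⁺]²) = 1 / (1 + 10^+2.34 + 10^+1.38)
   = 1 / (1 + 218.78 + 23.988) = 1/243.76 = 0.004102

α₀ = 0.00410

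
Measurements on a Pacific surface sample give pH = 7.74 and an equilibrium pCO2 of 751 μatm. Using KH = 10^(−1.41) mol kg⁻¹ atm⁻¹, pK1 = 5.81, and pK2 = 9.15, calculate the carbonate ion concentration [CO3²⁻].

[CO3²⁻] = 0.0967 mmol/kg

[CO2*] = KH · pCO2 = 10^(−1.41) × 751×10^-6 = 2.922×10^-5 mol/kg
α₀ = 1/(1 + K1/[H⁺] + K1K2/[H⁺]²) = 1/(1 + 10^+1.93 + 10^+0.52) = 0.01118
DIC = [CO2*]/α₀ = 2.922×10^-5 / 0.01118 = 2.613 mmol/kg
[CO3²⁻] = α₂·DIC; α₂ = 0.03703, so [CO3²⁻] = 0.03703 × 2.613 = 0.0967 mmol/kg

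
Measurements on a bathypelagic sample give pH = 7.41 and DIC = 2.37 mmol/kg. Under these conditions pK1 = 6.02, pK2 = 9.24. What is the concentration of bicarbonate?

α₁ = 1 / (1 + [H⁺]/K1 + K2/[H⁺]) = 1 / (1 + 10^-1.39 + 10^-1.83)
   = 1 / (1 + 0.040738 + 0.014791) = 1/1.0555 = 0.9474
[HCO3⁻] = α₁ × DIC = 0.9474 × 2.37 = 2.25 mmol/kg

[HCO3⁻] = 2.25 mmol/kg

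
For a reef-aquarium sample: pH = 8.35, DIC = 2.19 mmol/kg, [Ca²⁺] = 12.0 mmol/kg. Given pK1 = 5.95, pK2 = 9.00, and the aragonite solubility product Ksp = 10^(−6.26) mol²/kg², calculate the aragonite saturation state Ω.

Ω = 8.72

α₂ = 1 / (1 + [H⁺]/K2 + [H⁺]²/(K1K2)) = 1 / (1 + 10^+0.65 + 10^-1.75)
   = 1 / (1 + 4.4668 + 0.017783) = 1/5.4846 = 0.1823
[CO3²⁻] = α₂ × DIC = 0.1823 × 2.19 = 0.3993 mmol/kg
Ksp = 10^(−6.26) = 5.495×10^-7
Ω = [Ca²⁺][CO3²⁻]/Ksp = (12.0×10^-3)(3.993×10^-4) / 5.495×10^-7 = 8.72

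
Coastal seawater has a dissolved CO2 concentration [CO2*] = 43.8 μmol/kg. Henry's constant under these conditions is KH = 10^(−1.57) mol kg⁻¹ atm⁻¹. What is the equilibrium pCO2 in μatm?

KH = 10^(−1.57) = 2.692×10^-2 mol kg⁻¹ atm⁻¹
pCO2 = [CO2*]/KH = 43.8×10^-6 / 2.692×10^-2 = 1.63×10^-3 atm = 1630 μatm

pCO2 = 1630 μatm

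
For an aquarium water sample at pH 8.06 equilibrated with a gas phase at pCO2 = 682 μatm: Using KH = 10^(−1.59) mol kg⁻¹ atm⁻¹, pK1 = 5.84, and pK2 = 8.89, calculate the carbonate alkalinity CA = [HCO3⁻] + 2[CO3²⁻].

CA = 3.77 mmol/kg

[CO2*] = KH · pCO2 = 10^(−1.59) × 682×10^-6 = 1.753×10^-5 mol/kg
α₀ = 1/(1 + K1/[H⁺] + K1K2/[H⁺]²) = 1/(1 + 10^+2.22 + 10^+1.39) = 0.005222
DIC = [CO2*]/α₀ = 1.753×10^-5 / 0.005222 = 3.357 mmol/kg
CA = (α₁ + 2α₂)·DIC = (0.8666 + 2×0.1282) × 3.357 = 3.77 mmol/kg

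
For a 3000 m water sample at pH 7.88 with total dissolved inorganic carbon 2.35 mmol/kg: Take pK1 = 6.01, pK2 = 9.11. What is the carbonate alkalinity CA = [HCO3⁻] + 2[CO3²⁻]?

CA = [HCO3⁻] + 2[CO3²⁻] = (α₁ + 2α₂)·DIC
At pH 7.88: [H⁺]/K1 = 10^-1.87 = 0.013490, K2/[H⁺] = 10^-1.23 = 0.058884
α₁ = 1/(1 + 0.013490 + 0.058884) = 1/1.0724 = 0.9325; α₂ = α₁·K2/[H⁺] = 0.05491
α₁ + 2α₂ = 1.0423
CA = 1.0423 × 2.35 = 2.45 mmol/kg

CA = 2.45 mmol/kg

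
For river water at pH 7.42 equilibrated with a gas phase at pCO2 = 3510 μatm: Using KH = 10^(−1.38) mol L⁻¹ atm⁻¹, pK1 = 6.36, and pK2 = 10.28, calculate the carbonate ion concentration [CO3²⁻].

[CO2*] = KH · pCO2 = 10^(−1.38) × 3510×10^-6 = 1.463×10^-4 mol/L
α₀ = 1/(1 + K1/[H⁺] + K1K2/[H⁺]²) = 1/(1 + 10^+1.06 + 10^-1.80) = 0.08002
DIC = [CO2*]/α₀ = 1.463×10^-4 / 0.08002 = 1.829 mmol/L
[CO3²⁻] = α₂·DIC; α₂ = 0.001268, so [CO3²⁻] = 0.001268 × 1.829 = 0.00232 mmol/L = 2.32 μmol/L

[CO3²⁻] = 2.32 μmol/L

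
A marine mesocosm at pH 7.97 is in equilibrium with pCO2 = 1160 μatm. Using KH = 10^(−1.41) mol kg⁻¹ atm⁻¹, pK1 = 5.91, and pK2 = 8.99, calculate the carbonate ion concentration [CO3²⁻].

[CO3²⁻] = 0.495 mmol/kg

[CO2*] = KH · pCO2 = 10^(−1.41) × 1160×10^-6 = 4.513×10^-5 mol/kg
α₀ = 1/(1 + K1/[H⁺] + K1K2/[H⁺]²) = 1/(1 + 10^+2.06 + 10^+1.04) = 0.007888
DIC = [CO2*]/α₀ = 4.513×10^-5 / 0.007888 = 5.721 mmol/kg
[CO3²⁻] = α₂·DIC; α₂ = 0.08649, so [CO3²⁻] = 0.08649 × 5.721 = 0.495 mmol/kg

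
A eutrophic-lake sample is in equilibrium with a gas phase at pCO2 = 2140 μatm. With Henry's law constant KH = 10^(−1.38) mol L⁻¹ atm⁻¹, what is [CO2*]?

KH = 10^(−1.38) = 4.169×10^-2 mol L⁻¹ atm⁻¹
[CO2*] = KH · pCO2 = 4.169×10^-2 × 2140×10^-6 atm = 8.92×10^-5 mol/L

[CO2*] = 89.2 μmol/L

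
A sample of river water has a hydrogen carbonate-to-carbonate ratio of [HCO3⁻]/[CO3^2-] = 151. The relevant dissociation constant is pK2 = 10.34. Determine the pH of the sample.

pH = 8.16

From K2 = [H⁺][CO3^2-]/[HCO3⁻]:  pH = pK2 − log₁₀([HCO3⁻]/[CO3^2-])
log₁₀(151) = +2.179
pH = 10.34 − (+2.179) = 8.16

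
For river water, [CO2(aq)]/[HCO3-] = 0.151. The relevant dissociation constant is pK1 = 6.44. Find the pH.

From K1 = [H⁺][HCO3-]/[CO2(aq)]:  pH = pK1 − log₁₀([CO2(aq)]/[HCO3-])
log₁₀(0.151) = -0.821
pH = 6.44 − (-0.821) = 7.26

pH = 7.26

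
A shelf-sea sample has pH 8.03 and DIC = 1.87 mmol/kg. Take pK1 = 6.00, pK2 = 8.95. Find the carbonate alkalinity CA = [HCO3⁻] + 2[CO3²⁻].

CA = [HCO3⁻] + 2[CO3²⁻] = (α₁ + 2α₂)·DIC
At pH 8.03: [H⁺]/K1 = 10^-2.03 = 0.0093325, K2/[H⁺] = 10^-0.92 = 0.12023
α₁ = 1/(1 + 0.0093325 + 0.12023) = 1/1.1296 = 0.8853; α₂ = α₁·K2/[H⁺] = 0.1064
α₁ + 2α₂ = 1.0982
CA = 1.0982 × 1.87 = 2.05 mmol/kg

CA = 2.05 mmol/kg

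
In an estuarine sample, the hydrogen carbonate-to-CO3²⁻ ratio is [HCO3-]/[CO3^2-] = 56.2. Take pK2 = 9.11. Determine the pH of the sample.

From K2 = [H⁺][CO3^2-]/[HCO3-]:  pH = pK2 − log₁₀([HCO3-]/[CO3^2-])
log₁₀(56.2) = +1.750
pH = 9.11 − (+1.750) = 7.36

pH = 7.36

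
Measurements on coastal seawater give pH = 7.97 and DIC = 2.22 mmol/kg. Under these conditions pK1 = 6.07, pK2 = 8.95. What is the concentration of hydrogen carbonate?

α₁ = 1 / (1 + [H⁺]/K1 + K2/[H⁺]) = 1 / (1 + 10^-1.90 + 10^-0.98)
   = 1 / (1 + 0.012589 + 0.10471) = 1/1.1173 = 0.8950
[HCO3⁻] = α₁ × DIC = 0.8950 × 2.22 = 1.99 mmol/kg

[HCO3⁻] = 1.99 mmol/kg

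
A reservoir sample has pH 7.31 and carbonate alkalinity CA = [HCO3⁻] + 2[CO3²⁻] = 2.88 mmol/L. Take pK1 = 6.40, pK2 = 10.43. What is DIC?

DIC = 3.23 mmol/L

CA = [HCO3⁻] + 2[CO3²⁻] = (α₁ + 2α₂)·DIC
At pH 7.31: [H⁺]/K1 = 10^-0.91 = 0.12303, K2/[H⁺] = 10^-3.12 = 0.00075858
α₁ = 1/(1 + 0.12303 + 0.00075858) = 1/1.1238 = 0.8898; α₂ = α₁·K2/[H⁺] = 0.0006750
α₁ + 2α₂ = 0.8912
DIC = CA / (α₁ + 2α₂) = 2.88 / 0.8912 = 3.23 mmol/L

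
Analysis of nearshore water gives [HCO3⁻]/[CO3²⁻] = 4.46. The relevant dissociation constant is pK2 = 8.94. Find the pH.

From K2 = [H⁺][CO3²⁻]/[HCO3⁻]:  pH = pK2 − log₁₀([HCO3⁻]/[CO3²⁻])
log₁₀(4.46) = +0.649
pH = 8.94 − (+0.649) = 8.29

pH = 8.29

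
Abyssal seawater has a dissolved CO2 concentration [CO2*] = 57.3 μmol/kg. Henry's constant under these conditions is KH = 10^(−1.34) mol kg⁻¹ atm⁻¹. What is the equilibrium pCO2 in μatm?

KH = 10^(−1.34) = 4.571×10^-2 mol kg⁻¹ atm⁻¹
pCO2 = [CO2*]/KH = 57.3×10^-6 / 4.571×10^-2 = 1.25×10^-3 atm = 1250 μatm

pCO2 = 1250 μatm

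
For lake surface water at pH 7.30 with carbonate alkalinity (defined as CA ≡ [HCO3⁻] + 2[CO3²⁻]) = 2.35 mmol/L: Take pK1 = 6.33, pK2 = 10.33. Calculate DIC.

DIC = 2.60 mmol/L

CA = [HCO3⁻] + 2[CO3²⁻] = (α₁ + 2α₂)·DIC
At pH 7.30: [H⁺]/K1 = 10^-0.97 = 0.10715, K2/[H⁺] = 10^-3.03 = 0.00093325
α₁ = 1/(1 + 0.10715 + 0.00093325) = 1/1.1081 = 0.9025; α₂ = α₁·K2/[H⁺] = 0.0008422
α₁ + 2α₂ = 0.9041
DIC = CA / (α₁ + 2α₂) = 2.35 / 0.9041 = 2.60 mmol/L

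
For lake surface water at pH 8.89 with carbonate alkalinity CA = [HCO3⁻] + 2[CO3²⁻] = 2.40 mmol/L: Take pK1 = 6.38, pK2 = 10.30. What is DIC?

CA = [HCO3⁻] + 2[CO3²⁻] = (α₁ + 2α₂)·DIC
At pH 8.89: [H⁺]/K1 = 10^-2.51 = 0.0030903, K2/[H⁺] = 10^-1.41 = 0.038905
α₁ = 1/(1 + 0.0030903 + 0.038905) = 1/1.0420 = 0.9597; α₂ = α₁·K2/[H⁺] = 0.03734
α₁ + 2α₂ = 1.0344
DIC = CA / (α₁ + 2α₂) = 2.40 / 1.0344 = 2.32 mmol/L

DIC = 2.32 mmol/L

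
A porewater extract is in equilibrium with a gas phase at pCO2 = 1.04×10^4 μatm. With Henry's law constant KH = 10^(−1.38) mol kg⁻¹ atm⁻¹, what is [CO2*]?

KH = 10^(−1.38) = 4.169×10^-2 mol kg⁻¹ atm⁻¹
[CO2*] = KH · pCO2 = 4.169×10^-2 × 1.04×10^4×10^-6 atm = 4.34×10^-4 mol/kg

[CO2*] = 434 μmol/kg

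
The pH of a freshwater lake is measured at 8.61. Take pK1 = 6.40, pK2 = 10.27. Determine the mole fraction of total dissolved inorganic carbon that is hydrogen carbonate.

α₁ = 0.973

α₁ = 1 / (1 + [H⁺]/K1 + K2/[H⁺]) = 1 / (1 + 10^-2.21 + 10^-1.66)
   = 1 / (1 + 0.0061660 + 0.021878) = 1/1.0280 = 0.9727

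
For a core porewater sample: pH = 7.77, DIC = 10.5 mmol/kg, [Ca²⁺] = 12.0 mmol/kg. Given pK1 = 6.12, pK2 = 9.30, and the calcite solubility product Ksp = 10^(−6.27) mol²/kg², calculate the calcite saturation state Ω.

α₂ = 1 / (1 + [H⁺]/K2 + [H⁺]²/(K1K2)) = 1 / (1 + 10^+1.53 + 10^-0.12)
   = 1 / (1 + 33.884 + 0.75858) = 1/35.643 = 0.02806
[CO3²⁻] = α₂ × DIC = 0.02806 × 10.5 = 0.2946 mmol/kg
Ksp = 10^(−6.27) = 5.370×10^-7
Ω = [Ca²⁺][CO3²⁻]/Ksp = (12.0×10^-3)(2.946×10^-4) / 5.370×10^-7 = 6.58

Ω = 6.58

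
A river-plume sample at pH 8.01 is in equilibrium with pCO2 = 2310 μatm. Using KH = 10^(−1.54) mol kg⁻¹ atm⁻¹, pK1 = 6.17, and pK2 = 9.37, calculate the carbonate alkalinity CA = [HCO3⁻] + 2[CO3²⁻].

[CO2*] = KH · pCO2 = 10^(−1.54) × 2310×10^-6 = 6.662×10^-5 mol/kg
α₀ = 1/(1 + K1/[H⁺] + K1K2/[H⁺]²) = 1/(1 + 10^+1.84 + 10^+0.48) = 0.01366
DIC = [CO2*]/α₀ = 6.662×10^-5 / 0.01366 = 4.877 mmol/kg
CA = (α₁ + 2α₂)·DIC = (0.9451 + 2×0.04125) × 4.877 = 5.01 mmol/kg

CA = 5.01 mmol/kg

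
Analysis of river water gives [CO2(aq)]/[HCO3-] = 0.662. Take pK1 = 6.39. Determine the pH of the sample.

pH = 6.57

From K1 = [H⁺][HCO3-]/[CO2(aq)]:  pH = pK1 − log₁₀([CO2(aq)]/[HCO3-])
log₁₀(0.662) = -0.179
pH = 6.39 − (-0.179) = 6.57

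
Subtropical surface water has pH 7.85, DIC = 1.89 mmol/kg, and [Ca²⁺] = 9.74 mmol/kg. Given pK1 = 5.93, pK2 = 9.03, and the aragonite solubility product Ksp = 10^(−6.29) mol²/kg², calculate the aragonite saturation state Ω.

Ω = 2.20

α₂ = 1 / (1 + [H⁺]/K2 + [H⁺]²/(K1K2)) = 1 / (1 + 10^+1.18 + 10^-0.74)
   = 1 / (1 + 15.136 + 0.18197) = 1/16.318 = 0.06128
[CO3²⁻] = α₂ × DIC = 0.06128 × 1.89 = 0.1158 mmol/kg
Ksp = 10^(−6.29) = 5.129×10^-7
Ω = [Ca²⁺][CO3²⁻]/Ksp = (9.74×10^-3)(1.158×10^-4) / 5.129×10^-7 = 2.20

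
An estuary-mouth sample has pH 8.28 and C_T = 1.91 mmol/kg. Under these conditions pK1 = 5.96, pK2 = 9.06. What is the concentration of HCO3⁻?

[HCO3⁻] = 1.63 mmol/kg

α₁ = 1 / (1 + [H⁺]/K1 + K2/[H⁺]) = 1 / (1 + 10^-2.32 + 10^-0.78)
   = 1 / (1 + 0.0047863 + 0.16596) = 1/1.1707 = 0.8542
[HCO3⁻] = α₁ × DIC = 0.8542 × 1.91 = 1.63 mmol/kg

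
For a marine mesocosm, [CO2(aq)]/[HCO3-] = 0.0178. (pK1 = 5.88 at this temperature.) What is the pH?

From K1 = [H⁺][HCO3-]/[CO2(aq)]:  pH = pK1 − log₁₀([CO2(aq)]/[HCO3-])
log₁₀(0.0178) = -1.750
pH = 5.88 − (-1.750) = 7.63

pH = 7.63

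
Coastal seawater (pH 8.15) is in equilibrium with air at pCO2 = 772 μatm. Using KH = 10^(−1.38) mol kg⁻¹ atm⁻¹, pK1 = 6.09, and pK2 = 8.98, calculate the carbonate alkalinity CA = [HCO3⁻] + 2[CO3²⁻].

CA = 4.79 mmol/kg

[CO2*] = KH · pCO2 = 10^(−1.38) × 772×10^-6 = 3.218×10^-5 mol/kg
α₀ = 1/(1 + K1/[H⁺] + K1K2/[H⁺]²) = 1/(1 + 10^+2.06 + 10^+1.23) = 0.007530
DIC = [CO2*]/α₀ = 3.218×10^-5 / 0.007530 = 4.274 mmol/kg
CA = (α₁ + 2α₂)·DIC = (0.8646 + 2×0.1279) × 4.274 = 4.79 mmol/kg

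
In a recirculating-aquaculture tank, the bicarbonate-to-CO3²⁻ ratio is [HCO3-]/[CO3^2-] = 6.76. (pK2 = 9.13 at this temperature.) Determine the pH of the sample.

pH = 8.30

From K2 = [H⁺][CO3^2-]/[HCO3-]:  pH = pK2 − log₁₀([HCO3-]/[CO3^2-])
log₁₀(6.76) = +0.830
pH = 9.13 − (+0.830) = 8.30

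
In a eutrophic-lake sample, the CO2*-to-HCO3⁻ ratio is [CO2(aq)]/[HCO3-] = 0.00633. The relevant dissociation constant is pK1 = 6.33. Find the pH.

From K1 = [H⁺][HCO3-]/[CO2(aq)]:  pH = pK1 − log₁₀([CO2(aq)]/[HCO3-])
log₁₀(0.00633) = -2.199
pH = 6.33 − (-2.199) = 8.53

pH = 8.53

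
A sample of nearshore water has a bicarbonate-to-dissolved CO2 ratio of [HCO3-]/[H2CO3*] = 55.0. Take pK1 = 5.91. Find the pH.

From K1 = [H⁺][HCO3-]/[H2CO3*]:  pH = pK1 + log₁₀([HCO3-]/[H2CO3*])
log₁₀(55.0) = +1.740
pH = 5.91 + (+1.740) = 7.65

pH = 7.65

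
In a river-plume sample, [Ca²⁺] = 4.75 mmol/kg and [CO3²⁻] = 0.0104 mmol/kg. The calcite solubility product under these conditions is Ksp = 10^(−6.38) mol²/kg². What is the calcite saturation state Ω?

Ω = 0.119

Ksp = 10^(−6.38) = 4.169×10^-7
Ω = [Ca²⁺][CO3²⁻]/Ksp = (4.75×10^-3)(0.0104×10^-3) / 4.169×10^-7 = 0.119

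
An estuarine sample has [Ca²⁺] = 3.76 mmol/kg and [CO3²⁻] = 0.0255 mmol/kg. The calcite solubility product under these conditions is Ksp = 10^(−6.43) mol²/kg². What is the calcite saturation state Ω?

Ω = 0.258

Ksp = 10^(−6.43) = 3.715×10^-7
Ω = [Ca²⁺][CO3²⁻]/Ksp = (3.76×10^-3)(0.0255×10^-3) / 3.715×10^-7 = 0.258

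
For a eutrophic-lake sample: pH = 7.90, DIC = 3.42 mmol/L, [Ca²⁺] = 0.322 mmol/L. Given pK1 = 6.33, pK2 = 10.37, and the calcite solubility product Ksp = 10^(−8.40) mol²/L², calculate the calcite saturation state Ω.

α₂ = 1 / (1 + [H⁺]/K2 + [H⁺]²/(K1K2)) = 1 / (1 + 10^+2.47 + 10^+0.90)
   = 1 / (1 + 295.12 + 7.9433) = 1/304.06 = 0.003289
[CO3²⁻] = α₂ × DIC = 0.003289 × 3.42 = 0.01125 mmol/L = 11.25 μmol/L
Ksp = 10^(−8.40) = 3.981×10^-9
Ω = [Ca²⁺][CO3²⁻]/Ksp = (0.322×10^-3)(1.125×10^-5) / 3.981×10^-9 = 0.910

Ω = 0.910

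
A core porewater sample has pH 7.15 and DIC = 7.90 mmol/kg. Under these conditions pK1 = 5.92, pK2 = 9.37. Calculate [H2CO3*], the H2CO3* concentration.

[CO2*] = 0.437 mmol/kg

α₀ = 1 / (1 + K1/[H⁺] + K1K2/[H⁺]²) = 1 / (1 + 10^+1.23 + 10^-0.99)
   = 1 / (1 + 16.982 + 0.10233) = 1/18.085 = 0.05530
[CO2*] = α₀ × DIC = 0.05530 × 7.90 = 0.437 mmol/kg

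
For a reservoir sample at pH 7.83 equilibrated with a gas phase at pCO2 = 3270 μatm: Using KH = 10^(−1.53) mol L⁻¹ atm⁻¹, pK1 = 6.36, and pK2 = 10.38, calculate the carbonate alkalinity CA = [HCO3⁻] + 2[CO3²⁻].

[CO2*] = KH · pCO2 = 10^(−1.53) × 3270×10^-6 = 9.650×10^-5 mol/L
α₀ = 1/(1 + K1/[H⁺] + K1K2/[H⁺]²) = 1/(1 + 10^+1.47 + 10^-1.08) = 0.03268
DIC = [CO2*]/α₀ = 9.650×10^-5 / 0.03268 = 2.953 mmol/L
CA = (α₁ + 2α₂)·DIC = (0.9646 + 2×0.002719) × 2.953 = 2.86 mmol/L

CA = 2.86 mmol/L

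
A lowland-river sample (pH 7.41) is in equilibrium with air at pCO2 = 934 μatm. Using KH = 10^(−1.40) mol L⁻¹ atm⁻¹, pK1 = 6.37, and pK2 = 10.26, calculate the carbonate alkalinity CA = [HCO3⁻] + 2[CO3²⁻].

CA = 0.409 mmol/L

[CO2*] = KH · pCO2 = 10^(−1.40) × 934×10^-6 = 3.718×10^-5 mol/L
α₀ = 1/(1 + K1/[H⁺] + K1K2/[H⁺]²) = 1/(1 + 10^+1.04 + 10^-1.81) = 0.08347
DIC = [CO2*]/α₀ = 3.718×10^-5 / 0.08347 = 0.4455 mmol/L
CA = (α₁ + 2α₂)·DIC = (0.9152 + 2×0.001293) × 0.4455 = 0.409 mmol/L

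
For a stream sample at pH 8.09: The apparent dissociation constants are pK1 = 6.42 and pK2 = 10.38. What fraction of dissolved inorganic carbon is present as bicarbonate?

α₁ = 1 / (1 + [H⁺]/K1 + K2/[H⁺]) = 1 / (1 + 10^-1.67 + 10^-2.29)
   = 1 / (1 + 0.021380 + 0.0051286) = 1/1.0265 = 0.9742

α₁ = 0.974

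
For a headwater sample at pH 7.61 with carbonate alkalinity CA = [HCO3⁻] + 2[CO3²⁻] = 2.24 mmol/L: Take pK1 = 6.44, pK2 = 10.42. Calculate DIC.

CA = [HCO3⁻] + 2[CO3²⁻] = (α₁ + 2α₂)·DIC
At pH 7.61: [H⁺]/K1 = 10^-1.17 = 0.067608, K2/[H⁺] = 10^-2.81 = 0.0015488
α₁ = 1/(1 + 0.067608 + 0.0015488) = 1/1.0692 = 0.9353; α₂ = α₁·K2/[H⁺] = 0.001449
α₁ + 2α₂ = 0.9382
DIC = CA / (α₁ + 2α₂) = 2.24 / 0.9382 = 2.39 mmol/L

DIC = 2.39 mmol/L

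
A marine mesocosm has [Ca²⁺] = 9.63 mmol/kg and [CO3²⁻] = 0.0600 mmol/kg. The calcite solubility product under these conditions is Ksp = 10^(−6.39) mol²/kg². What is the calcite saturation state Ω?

Ω = 1.42

Ksp = 10^(−6.39) = 4.074×10^-7
Ω = [Ca²⁺][CO3²⁻]/Ksp = (9.63×10^-3)(0.0600×10^-3) / 4.074×10^-7 = 1.42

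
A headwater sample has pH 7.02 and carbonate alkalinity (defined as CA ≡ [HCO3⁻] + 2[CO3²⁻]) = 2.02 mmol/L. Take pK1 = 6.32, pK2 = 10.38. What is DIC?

DIC = 2.42 mmol/L

CA = [HCO3⁻] + 2[CO3²⁻] = (α₁ + 2α₂)·DIC
At pH 7.02: [H⁺]/K1 = 10^-0.70 = 0.19953, K2/[H⁺] = 10^-3.36 = 0.00043652
α₁ = 1/(1 + 0.19953 + 0.00043652) = 1/1.2000 = 0.8334; α₂ = α₁·K2/[H⁺] = 0.0003638
α₁ + 2α₂ = 0.8341
DIC = CA / (α₁ + 2α₂) = 2.02 / 0.8341 = 2.42 mmol/L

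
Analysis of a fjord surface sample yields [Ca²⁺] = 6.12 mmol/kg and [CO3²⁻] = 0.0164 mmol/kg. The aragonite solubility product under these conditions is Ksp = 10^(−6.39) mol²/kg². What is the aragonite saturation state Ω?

Ksp = 10^(−6.39) = 4.074×10^-7
Ω = [Ca²⁺][CO3²⁻]/Ksp = (6.12×10^-3)(0.0164×10^-3) / 4.074×10^-7 = 0.246

Ω = 0.246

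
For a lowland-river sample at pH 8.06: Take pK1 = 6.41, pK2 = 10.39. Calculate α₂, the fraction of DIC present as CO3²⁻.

α₂ = 1 / (1 + [H⁺]/K2 + [H⁺]²/(K1K2)) = 1 / (1 + 10^+2.33 + 10^+0.68)
   = 1 / (1 + 213.80 + 4.7863) = 1/219.58 = 0.004554

α₂ = 0.00455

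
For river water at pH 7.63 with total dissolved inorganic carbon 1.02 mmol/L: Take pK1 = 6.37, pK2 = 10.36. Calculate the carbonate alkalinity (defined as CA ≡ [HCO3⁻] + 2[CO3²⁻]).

CA = 0.969 mmol/L

CA = [HCO3⁻] + 2[CO3²⁻] = (α₁ + 2α₂)·DIC
At pH 7.63: [H⁺]/K1 = 10^-1.26 = 0.054954, K2/[H⁺] = 10^-2.73 = 0.0018621
α₁ = 1/(1 + 0.054954 + 0.0018621) = 1/1.0568 = 0.9462; α₂ = α₁·K2/[H⁺] = 0.001762
α₁ + 2α₂ = 0.9498
CA = 0.9498 × 1.02 = 0.969 mmol/L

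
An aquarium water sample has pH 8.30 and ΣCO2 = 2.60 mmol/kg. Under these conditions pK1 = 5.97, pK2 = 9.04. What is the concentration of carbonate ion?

α₂ = 1 / (1 + [H⁺]/K2 + [H⁺]²/(K1K2)) = 1 / (1 + 10^+0.74 + 10^-1.59)
   = 1 / (1 + 5.4954 + 0.025704) = 1/6.5211 = 0.1533
[CO3²⁻] = α₂ × DIC = 0.1533 × 2.60 = 0.399 mmol/kg

[CO3²⁻] = 0.399 mmol/kg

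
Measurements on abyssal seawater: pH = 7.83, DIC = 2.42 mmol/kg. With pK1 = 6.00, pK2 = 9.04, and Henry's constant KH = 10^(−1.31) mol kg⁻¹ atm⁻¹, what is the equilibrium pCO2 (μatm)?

α₀ = 1 / (1 + K1/[H⁺] + K1K2/[H⁺]²) = 1 / (1 + 10^+1.83 + 10^+0.62)
   = 1 / (1 + 67.608 + 4.1687) = 1/72.777 = 0.01374
[CO2*] = α₀ × DIC = 0.01374 × 2.42 = 0.03325 mmol/kg
pCO2 = [CO2*]/KH = 3.325×10^-5 / 4.898×10^-2 = 679 μatm

pCO2 = 679 μatm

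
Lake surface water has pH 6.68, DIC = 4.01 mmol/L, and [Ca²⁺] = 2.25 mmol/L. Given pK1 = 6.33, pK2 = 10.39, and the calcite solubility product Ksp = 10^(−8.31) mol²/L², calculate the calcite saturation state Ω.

α₂ = 1 / (1 + [H⁺]/K2 + [H⁺]²/(K1K2)) = 1 / (1 + 10^+3.71 + 10^+3.36)
   = 1 / (1 + 5128.6 + 2290.9) = 1/7420.5 = 0.0001348
[CO3²⁻] = α₂ × DIC = 0.0001348 × 4.01 = 0.0005404 mmol/L = 0.5404 μmol/L
Ksp = 10^(−8.31) = 4.898×10^-9
Ω = [Ca²⁺][CO3²⁻]/Ksp = (2.25×10^-3)(5.404×10^-7) / 4.898×10^-9 = 0.248

Ω = 0.248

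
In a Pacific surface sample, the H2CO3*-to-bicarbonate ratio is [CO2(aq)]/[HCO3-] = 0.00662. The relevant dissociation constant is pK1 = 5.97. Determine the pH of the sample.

From K1 = [H⁺][HCO3-]/[CO2(aq)]:  pH = pK1 − log₁₀([CO2(aq)]/[HCO3-])
log₁₀(0.00662) = -2.179
pH = 5.97 − (-2.179) = 8.15

pH = 8.15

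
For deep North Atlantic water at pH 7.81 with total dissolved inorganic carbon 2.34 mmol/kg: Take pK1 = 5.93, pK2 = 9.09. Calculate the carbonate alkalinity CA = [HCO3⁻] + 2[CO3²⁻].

CA = [HCO3⁻] + 2[CO3²⁻] = (α₁ + 2α₂)·DIC
At pH 7.81: [H⁺]/K1 = 10^-1.88 = 0.013183, K2/[H⁺] = 10^-1.28 = 0.052481
α₁ = 1/(1 + 0.013183 + 0.052481) = 1/1.0657 = 0.9384; α₂ = α₁·K2/[H⁺] = 0.04925
α₁ + 2α₂ = 1.0369
CA = 1.0369 × 2.34 = 2.43 mmol/kg

CA = 2.43 mmol/kg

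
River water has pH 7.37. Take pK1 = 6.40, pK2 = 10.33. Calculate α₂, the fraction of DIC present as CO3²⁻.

α₂ = 1 / (1 + [H⁺]/K2 + [H⁺]²/(K1K2)) = 1 / (1 + 10^+2.96 + 10^+1.99)
   = 1 / (1 + 912.01 + 97.724) = 1/1010.7 = 0.0009894

α₂ = 0.000989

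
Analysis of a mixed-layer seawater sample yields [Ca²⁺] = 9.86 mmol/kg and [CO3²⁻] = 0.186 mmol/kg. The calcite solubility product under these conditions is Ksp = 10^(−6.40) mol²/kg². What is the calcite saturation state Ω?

Ksp = 10^(−6.40) = 3.981×10^-7
Ω = [Ca²⁺][CO3²⁻]/Ksp = (9.86×10^-3)(0.186×10^-3) / 3.981×10^-7 = 4.61

Ω = 4.61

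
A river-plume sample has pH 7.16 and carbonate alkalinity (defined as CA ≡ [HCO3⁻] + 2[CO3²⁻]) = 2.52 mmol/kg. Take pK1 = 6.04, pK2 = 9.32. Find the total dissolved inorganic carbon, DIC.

DIC = 2.69 mmol/kg

CA = [HCO3⁻] + 2[CO3²⁻] = (α₁ + 2α₂)·DIC
At pH 7.16: [H⁺]/K1 = 10^-1.12 = 0.075858, K2/[H⁺] = 10^-2.16 = 0.0069183
α₁ = 1/(1 + 0.075858 + 0.0069183) = 1/1.0828 = 0.9236; α₂ = α₁·K2/[H⁺] = 0.006389
α₁ + 2α₂ = 0.9363
DIC = CA / (α₁ + 2α₂) = 2.52 / 0.9363 = 2.69 mmol/kg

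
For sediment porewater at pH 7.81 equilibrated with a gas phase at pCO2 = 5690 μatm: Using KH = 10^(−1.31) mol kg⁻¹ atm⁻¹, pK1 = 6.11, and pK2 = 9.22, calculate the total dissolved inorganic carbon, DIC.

DIC = 14.8 mmol/kg

[CO2*] = KH · pCO2 = 10^(−1.31) × 5690×10^-6 = 2.787×10^-4 mol/kg
α₀ = 1/(1 + K1/[H⁺] + K1K2/[H⁺]²) = 1/(1 + 10^+1.70 + 10^+0.29) = 0.01884
DIC = [CO2*]/α₀ = 2.787×10^-4 / 0.01884 = 14.8 mmol/kg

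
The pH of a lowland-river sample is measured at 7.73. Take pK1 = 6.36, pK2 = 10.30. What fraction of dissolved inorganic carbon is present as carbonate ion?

α₂ = 1 / (1 + [H⁺]/K2 + [H⁺]²/(K1K2)) = 1 / (1 + 10^+2.57 + 10^+1.20)
   = 1 / (1 + 371.54 + 15.849) = 1/388.38 = 0.002575

α₂ = 0.00257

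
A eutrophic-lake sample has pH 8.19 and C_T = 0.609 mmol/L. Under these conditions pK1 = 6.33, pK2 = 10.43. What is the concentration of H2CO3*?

[CO2*] = 8.25 μmol/L

α₀ = 1 / (1 + K1/[H⁺] + K1K2/[H⁺]²) = 1 / (1 + 10^+1.86 + 10^-0.38)
   = 1 / (1 + 72.444 + 0.41687) = 1/73.860 = 0.01354
[CO2*] = α₀ × DIC = 0.01354 × 0.609 = 0.00825 mmol/L = 8.25 μmol/L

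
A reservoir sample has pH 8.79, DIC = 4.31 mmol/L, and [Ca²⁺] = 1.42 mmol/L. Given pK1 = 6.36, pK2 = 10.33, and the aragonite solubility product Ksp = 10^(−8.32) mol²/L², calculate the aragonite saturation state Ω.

α₂ = 1 / (1 + [H⁺]/K2 + [H⁺]²/(K1K2)) = 1 / (1 + 10^+1.54 + 10^-0.89)
   = 1 / (1 + 34.674 + 0.12882) = 1/35.803 = 0.02793
[CO3²⁻] = α₂ × DIC = 0.02793 × 4.31 = 0.1204 mmol/L
Ksp = 10^(−8.32) = 4.786×10^-9
Ω = [Ca²⁺][CO3²⁻]/Ksp = (1.42×10^-3)(1.204×10^-4) / 4.786×10^-9 = 35.7

Ω = 35.7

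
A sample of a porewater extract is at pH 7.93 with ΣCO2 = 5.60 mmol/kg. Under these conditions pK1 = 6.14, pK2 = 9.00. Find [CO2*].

α₀ = 1 / (1 + K1/[H⁺] + K1K2/[H⁺]²) = 1 / (1 + 10^+1.79 + 10^+0.72)
   = 1 / (1 + 61.660 + 5.2481) = 1/67.908 = 0.01473
[CO2*] = α₀ × DIC = 0.01473 × 5.60 = 0.0825 mmol/kg

[CO2*] = 0.0825 mmol/kg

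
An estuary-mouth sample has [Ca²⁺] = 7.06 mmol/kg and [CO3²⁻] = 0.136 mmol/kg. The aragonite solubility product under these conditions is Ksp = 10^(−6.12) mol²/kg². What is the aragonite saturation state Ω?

Ω = 1.27

Ksp = 10^(−6.12) = 7.586×10^-7
Ω = [Ca²⁺][CO3²⁻]/Ksp = (7.06×10^-3)(0.136×10^-3) / 7.586×10^-7 = 1.27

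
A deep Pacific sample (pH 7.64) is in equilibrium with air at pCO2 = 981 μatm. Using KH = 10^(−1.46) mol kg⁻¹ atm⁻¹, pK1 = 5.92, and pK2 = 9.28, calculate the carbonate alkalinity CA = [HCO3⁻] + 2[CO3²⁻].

CA = 1.87 mmol/kg

[CO2*] = KH · pCO2 = 10^(−1.46) × 981×10^-6 = 3.401×10^-5 mol/kg
α₀ = 1/(1 + K1/[H⁺] + K1K2/[H⁺]²) = 1/(1 + 10^+1.72 + 10^+0.08) = 0.01829
DIC = [CO2*]/α₀ = 3.401×10^-5 / 0.01829 = 1.860 mmol/kg
CA = (α₁ + 2α₂)·DIC = (0.9597 + 2×0.02199) × 1.860 = 1.87 mmol/kg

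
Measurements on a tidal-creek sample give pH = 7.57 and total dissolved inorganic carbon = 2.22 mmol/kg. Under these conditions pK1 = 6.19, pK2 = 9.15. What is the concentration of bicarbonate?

α₁ = 1 / (1 + [H⁺]/K1 + K2/[H⁺]) = 1 / (1 + 10^-1.38 + 10^-1.58)
   = 1 / (1 + 0.041687 + 0.026303) = 1/1.0680 = 0.9363
[HCO3⁻] = α₁ × DIC = 0.9363 × 2.22 = 2.08 mmol/kg

[HCO3⁻] = 2.08 mmol/kg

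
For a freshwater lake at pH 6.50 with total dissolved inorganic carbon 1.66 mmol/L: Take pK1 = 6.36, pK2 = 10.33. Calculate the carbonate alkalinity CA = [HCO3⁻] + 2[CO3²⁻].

CA = 0.963 mmol/L

CA = [HCO3⁻] + 2[CO3²⁻] = (α₁ + 2α₂)·DIC
At pH 6.50: [H⁺]/K1 = 10^-0.14 = 0.72444, K2/[H⁺] = 10^-3.83 = 0.00014791
α₁ = 1/(1 + 0.72444 + 0.00014791) = 1/1.7246 = 0.5799; α₂ = α₁·K2/[H⁺] = 8.577×10^-5
α₁ + 2α₂ = 0.5800
CA = 0.5800 × 1.66 = 0.963 mmol/L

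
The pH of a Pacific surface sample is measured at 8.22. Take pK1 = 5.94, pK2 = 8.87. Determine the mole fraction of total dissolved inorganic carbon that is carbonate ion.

α₂ = 0.182

α₂ = 1 / (1 + [H⁺]/K2 + [H⁺]²/(K1K2)) = 1 / (1 + 10^+0.65 + 10^-1.63)
   = 1 / (1 + 4.4668 + 0.023442) = 1/5.4903 = 0.1821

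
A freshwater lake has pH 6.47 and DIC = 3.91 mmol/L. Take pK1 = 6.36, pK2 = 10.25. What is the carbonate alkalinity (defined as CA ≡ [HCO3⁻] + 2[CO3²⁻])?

CA = [HCO3⁻] + 2[CO3²⁻] = (α₁ + 2α₂)·DIC
At pH 6.47: [H⁺]/K1 = 10^-0.11 = 0.77625, K2/[H⁺] = 10^-3.78 = 0.00016596
α₁ = 1/(1 + 0.77625 + 0.00016596) = 1/1.7764 = 0.5629; α₂ = α₁·K2/[H⁺] = 9.342×10^-5
α₁ + 2α₂ = 0.5631
CA = 0.5631 × 3.91 = 2.20 mmol/L

CA = 2.20 mmol/L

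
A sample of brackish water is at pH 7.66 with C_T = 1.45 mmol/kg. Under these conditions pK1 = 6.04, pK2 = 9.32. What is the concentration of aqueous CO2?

α₀ = 1 / (1 + K1/[H⁺] + K1K2/[H⁺]²) = 1 / (1 + 10^+1.62 + 10^-0.04)
   = 1 / (1 + 41.687 + 0.91201) = 1/43.599 = 0.02294
[CO2*] = α₀ × DIC = 0.02294 × 1.45 = 0.0333 mmol/kg

[CO2*] = 0.0333 mmol/kg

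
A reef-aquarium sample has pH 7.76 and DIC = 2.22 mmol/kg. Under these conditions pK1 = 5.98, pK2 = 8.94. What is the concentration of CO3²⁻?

[CO3²⁻] = 0.135 mmol/kg

α₂ = 1 / (1 + [H⁺]/K2 + [H⁺]²/(K1K2)) = 1 / (1 + 10^+1.18 + 10^-0.60)
   = 1 / (1 + 15.136 + 0.25119) = 1/16.387 = 0.06102
[CO3²⁻] = α₂ × DIC = 0.06102 × 2.22 = 0.135 mmol/kg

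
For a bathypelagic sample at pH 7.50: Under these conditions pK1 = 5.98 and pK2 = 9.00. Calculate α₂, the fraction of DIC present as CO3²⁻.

α₂ = 0.0298

α₂ = 1 / (1 + [H⁺]/K2 + [H⁺]²/(K1K2)) = 1 / (1 + 10^+1.50 + 10^-0.02)
   = 1 / (1 + 31.623 + 0.95499) = 1/33.578 = 0.02978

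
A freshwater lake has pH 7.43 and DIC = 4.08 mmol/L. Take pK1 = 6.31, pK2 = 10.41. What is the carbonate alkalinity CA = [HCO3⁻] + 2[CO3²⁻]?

CA = 3.80 mmol/L

CA = [HCO3⁻] + 2[CO3²⁻] = (α₁ + 2α₂)·DIC
At pH 7.43: [H⁺]/K1 = 10^-1.12 = 0.075858, K2/[H⁺] = 10^-2.98 = 0.0010471
α₁ = 1/(1 + 0.075858 + 0.0010471) = 1/1.0769 = 0.9286; α₂ = α₁·K2/[H⁺] = 0.0009724
α₁ + 2α₂ = 0.9305
CA = 0.9305 × 4.08 = 3.80 mmol/L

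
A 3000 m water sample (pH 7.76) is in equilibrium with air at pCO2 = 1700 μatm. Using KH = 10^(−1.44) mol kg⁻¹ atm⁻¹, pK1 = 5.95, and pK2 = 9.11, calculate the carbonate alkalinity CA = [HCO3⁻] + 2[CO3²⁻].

[CO2*] = KH · pCO2 = 10^(−1.44) × 1700×10^-6 = 6.172×10^-5 mol/kg
α₀ = 1/(1 + K1/[H⁺] + K1K2/[H⁺]²) = 1/(1 + 10^+1.81 + 10^+0.46) = 0.01461
DIC = [CO2*]/α₀ = 6.172×10^-5 / 0.01461 = 4.225 mmol/kg
CA = (α₁ + 2α₂)·DIC = (0.9433 + 2×0.04213) × 4.225 = 4.34 mmol/kg

CA = 4.34 mmol/kg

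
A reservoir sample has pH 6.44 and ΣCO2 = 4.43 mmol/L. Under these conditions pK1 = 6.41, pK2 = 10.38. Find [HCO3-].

[HCO3⁻] = 2.29 mmol/L

α₁ = 1 / (1 + [H⁺]/K1 + K2/[H⁺]) = 1 / (1 + 10^-0.03 + 10^-3.94)
   = 1 / (1 + 0.93325 + 0.00011482) = 1/1.9334 = 0.5172
[HCO3⁻] = α₁ × DIC = 0.5172 × 4.43 = 2.29 mmol/L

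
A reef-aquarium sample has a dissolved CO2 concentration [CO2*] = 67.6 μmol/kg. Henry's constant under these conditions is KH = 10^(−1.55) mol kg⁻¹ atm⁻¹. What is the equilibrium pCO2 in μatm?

KH = 10^(−1.55) = 2.818×10^-2 mol kg⁻¹ atm⁻¹
pCO2 = [CO2*]/KH = 67.6×10^-6 / 2.818×10^-2 = 2.40×10^-3 atm = 2400 μatm

pCO2 = 2400 μatm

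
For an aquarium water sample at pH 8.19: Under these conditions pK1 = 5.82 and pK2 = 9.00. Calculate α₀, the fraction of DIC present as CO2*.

α₀ = 0.00368

α₀ = 1 / (1 + K1/[H⁺] + K1K2/[H⁺]²) = 1 / (1 + 10^+2.37 + 10^+1.56)
   = 1 / (1 + 234.42 + 36.308) = 1/271.73 = 0.003680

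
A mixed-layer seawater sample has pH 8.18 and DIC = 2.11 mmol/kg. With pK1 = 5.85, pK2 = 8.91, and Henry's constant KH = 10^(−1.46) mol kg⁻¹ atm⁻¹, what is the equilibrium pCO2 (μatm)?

α₀ = 1 / (1 + K1/[H⁺] + K1K2/[H⁺]²) = 1 / (1 + 10^+2.33 + 10^+1.60)
   = 1 / (1 + 213.80 + 39.811) = 1/254.61 = 0.003928
[CO2*] = α₀ × DIC = 0.003928 × 2.11 = 0.008287 mmol/kg = 8.287 μmol/kg
pCO2 = [CO2*]/KH = 8.287×10^-6 / 3.467×10^-2 = 239 μatm

pCO2 = 239 μatm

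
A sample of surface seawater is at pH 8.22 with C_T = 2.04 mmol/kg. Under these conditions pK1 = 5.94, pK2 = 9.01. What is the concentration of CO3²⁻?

α₂ = 1 / (1 + [H⁺]/K2 + [H⁺]²/(K1K2)) = 1 / (1 + 10^+0.79 + 10^-1.49)
   = 1 / (1 + 6.1660 + 0.032359) = 1/7.1983 = 0.1389
[CO3²⁻] = α₂ × DIC = 0.1389 × 2.04 = 0.283 mmol/kg

[CO3²⁻] = 0.283 mmol/kg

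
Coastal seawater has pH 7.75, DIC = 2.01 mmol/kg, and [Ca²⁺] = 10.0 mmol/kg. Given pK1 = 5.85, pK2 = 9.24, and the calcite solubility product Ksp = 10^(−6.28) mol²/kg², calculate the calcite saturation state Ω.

Ω = 1.19

α₂ = 1 / (1 + [H⁺]/K2 + [H⁺]²/(K1K2)) = 1 / (1 + 10^+1.49 + 10^-0.41)
   = 1 / (1 + 30.903 + 0.38905) = 1/32.292 = 0.03097
[CO3²⁻] = α₂ × DIC = 0.03097 × 2.01 = 0.06224 mmol/kg
Ksp = 10^(−6.28) = 5.248×10^-7
Ω = [Ca²⁺][CO3²⁻]/Ksp = (10.0×10^-3)(6.224×10^-5) / 5.248×10^-7 = 1.19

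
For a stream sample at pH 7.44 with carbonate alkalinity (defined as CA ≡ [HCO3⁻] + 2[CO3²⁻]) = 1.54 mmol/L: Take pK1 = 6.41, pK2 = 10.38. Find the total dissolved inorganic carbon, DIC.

CA = [HCO3⁻] + 2[CO3²⁻] = (α₁ + 2α₂)·DIC
At pH 7.44: [H⁺]/K1 = 10^-1.03 = 0.093325, K2/[H⁺] = 10^-2.94 = 0.0011482
α₁ = 1/(1 + 0.093325 + 0.0011482) = 1/1.0945 = 0.9137; α₂ = α₁·K2/[H⁺] = 0.001049
α₁ + 2α₂ = 0.9158
DIC = CA / (α₁ + 2α₂) = 1.54 / 0.9158 = 1.68 mmol/L

DIC = 1.68 mmol/L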